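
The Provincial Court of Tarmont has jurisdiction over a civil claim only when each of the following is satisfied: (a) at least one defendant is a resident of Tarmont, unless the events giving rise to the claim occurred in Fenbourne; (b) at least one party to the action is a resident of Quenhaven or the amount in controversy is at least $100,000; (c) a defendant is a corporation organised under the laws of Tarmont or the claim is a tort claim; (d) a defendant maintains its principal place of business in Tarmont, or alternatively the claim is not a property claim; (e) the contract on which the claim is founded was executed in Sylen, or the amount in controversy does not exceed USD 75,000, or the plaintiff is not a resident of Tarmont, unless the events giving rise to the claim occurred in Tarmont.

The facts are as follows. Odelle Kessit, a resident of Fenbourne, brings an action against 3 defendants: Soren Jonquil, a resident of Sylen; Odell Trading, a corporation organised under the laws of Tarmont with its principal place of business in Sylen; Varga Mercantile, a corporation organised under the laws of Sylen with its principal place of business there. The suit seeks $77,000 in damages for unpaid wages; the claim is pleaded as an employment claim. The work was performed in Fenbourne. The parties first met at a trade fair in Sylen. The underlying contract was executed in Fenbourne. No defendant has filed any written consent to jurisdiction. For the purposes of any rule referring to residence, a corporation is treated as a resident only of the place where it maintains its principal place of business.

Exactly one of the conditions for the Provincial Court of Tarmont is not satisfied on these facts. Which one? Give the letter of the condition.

The Provincial Court of Tarmont:
  (a) No defendant resides in Tarmont (they reside in Sylen, Sylen, Sylen). The proviso rescues it, though: the operative events occurred in Fenbourne. Condition met.
  (b) No party resides in Quenhaven; the amount in controversy is USD 77,000, below the USD 100,000 floor — no alternative holds. Not met.
  (c) Odell Trading is organised under the laws of Tarmont — that alternative is enough. Condition met.
  (d) The claim is an employment claim, not a property claim, so one alternative holds. Met.
  (e) The plaintiff resides in Fenbourne, which is not Tarmont, so this disjunct is met. Met.
Only condition (b) fails.

(b)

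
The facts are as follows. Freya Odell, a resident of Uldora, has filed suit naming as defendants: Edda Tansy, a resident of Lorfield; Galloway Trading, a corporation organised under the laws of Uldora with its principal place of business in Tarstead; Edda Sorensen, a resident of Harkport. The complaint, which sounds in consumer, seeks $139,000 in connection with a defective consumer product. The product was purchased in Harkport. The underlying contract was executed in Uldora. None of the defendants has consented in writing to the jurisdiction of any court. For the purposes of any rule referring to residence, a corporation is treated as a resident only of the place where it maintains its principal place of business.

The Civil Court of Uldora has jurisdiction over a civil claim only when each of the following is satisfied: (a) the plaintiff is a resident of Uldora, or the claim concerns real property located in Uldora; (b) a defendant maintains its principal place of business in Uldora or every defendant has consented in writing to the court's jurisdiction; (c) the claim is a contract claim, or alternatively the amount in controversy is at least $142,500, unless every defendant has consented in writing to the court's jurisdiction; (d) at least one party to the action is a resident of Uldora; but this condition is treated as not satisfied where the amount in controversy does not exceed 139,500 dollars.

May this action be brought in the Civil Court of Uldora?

The Civil Court of Uldora:
  (a) The plaintiff resides in Uldora — that alternative is enough. Condition met.
  (b) The corporate defendant(s) have their principal place of business in Tarstead, not Uldora; no such written consent has been filed — no alternative holds. Not met.
  (c) The claim is a consumer claim, not a contract claim; the amount in controversy is 139,000 dollars, below the USD 142,500 floor — no alternative holds. The proviso offers no rescue either, since no such written consent has been filed. Fails.
  (d) Freya Odell resides in Uldora. But the carve-out bites: the amount in controversy is 139,000 dollars, within the USD 139,500 ceiling. Condition not met.
  → Not every requirement is met — no jurisdiction.

No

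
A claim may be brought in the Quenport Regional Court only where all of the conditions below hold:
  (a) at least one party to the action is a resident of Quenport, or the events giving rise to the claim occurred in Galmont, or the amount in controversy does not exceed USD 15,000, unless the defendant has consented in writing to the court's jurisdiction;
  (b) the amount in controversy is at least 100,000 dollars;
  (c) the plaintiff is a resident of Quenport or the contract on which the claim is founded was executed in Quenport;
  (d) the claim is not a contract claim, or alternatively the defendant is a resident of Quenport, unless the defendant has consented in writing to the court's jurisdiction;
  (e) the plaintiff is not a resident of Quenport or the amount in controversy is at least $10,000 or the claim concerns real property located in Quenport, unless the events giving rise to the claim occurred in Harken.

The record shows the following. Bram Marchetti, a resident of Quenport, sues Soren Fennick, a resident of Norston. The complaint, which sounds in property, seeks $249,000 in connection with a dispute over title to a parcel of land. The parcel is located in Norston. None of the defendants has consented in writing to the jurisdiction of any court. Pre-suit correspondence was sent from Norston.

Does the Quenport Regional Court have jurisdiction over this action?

The Quenport Regional Court:
  (a) Bram Marchetti resides in Quenport, so this disjunct is met. Met.
  (b) The amount in controversy is USD 249,000, which meets the $100,000 floor. Condition met.
  (c) The plaintiff resides in Quenport, which satisfies one of the alternatives. Met.
  (d) The claim is a property claim, not a contract claim — that alternative is enough. Met.
  (e) The amount in controversy is $249,000, which meets the USD 10,000 floor — that alternative is enough. Condition met.
  → The court has jurisdiction.

Yes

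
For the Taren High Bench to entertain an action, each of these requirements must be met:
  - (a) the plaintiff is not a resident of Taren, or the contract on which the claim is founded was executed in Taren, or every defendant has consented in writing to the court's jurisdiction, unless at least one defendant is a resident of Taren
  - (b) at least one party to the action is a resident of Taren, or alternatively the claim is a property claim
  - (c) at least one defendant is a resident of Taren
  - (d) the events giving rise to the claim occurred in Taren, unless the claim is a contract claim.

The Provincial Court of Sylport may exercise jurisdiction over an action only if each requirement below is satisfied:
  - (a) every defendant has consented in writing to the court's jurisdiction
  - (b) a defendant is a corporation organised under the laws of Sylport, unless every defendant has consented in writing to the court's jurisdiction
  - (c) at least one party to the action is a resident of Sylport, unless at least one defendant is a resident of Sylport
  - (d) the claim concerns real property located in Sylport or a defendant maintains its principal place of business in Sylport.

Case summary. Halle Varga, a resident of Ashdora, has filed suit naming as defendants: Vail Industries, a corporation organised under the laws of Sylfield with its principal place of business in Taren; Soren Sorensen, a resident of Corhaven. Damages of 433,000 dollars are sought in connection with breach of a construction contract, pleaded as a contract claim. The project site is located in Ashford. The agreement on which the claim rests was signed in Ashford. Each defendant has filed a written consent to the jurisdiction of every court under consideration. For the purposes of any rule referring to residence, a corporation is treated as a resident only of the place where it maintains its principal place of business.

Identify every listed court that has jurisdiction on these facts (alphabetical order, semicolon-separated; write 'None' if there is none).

the Taren High Bench

The Taren High Bench:
  (a) The plaintiff resides in Ashdora, which is not Taren, so one alternative holds. Satisfied.
  (b) Vail Industries resides in Taren, so one alternative holds. Met.
  (c) Vail Industries resides in Taren. Met.
  (d) The operative events occurred in Ashford, not Taren. But the claim is a contract claim, and the 'unless' clause therefore excuses the requirement. Met.
  → All conditions met; jurisdiction exists.
The Provincial Court of Sylport:
  (a) Every defendant has filed written consent. Met.
  (b) The corporate defendant(s) are organised in Sylfield, not Sylport. However, every defendant has filed written consent, so the 'unless' proviso supplies this condition. Satisfied.
  (c) No party resides in Sylport. And no defendant resides in Sylport (they reside in Taren, Corhaven), so the proviso does not save it. Fails.
  (d) The claim does not concern real property; the corporate defendant(s) have their principal place of business in Taren, not Sylport — every alternative fails. Not met.
  → The court lacks jurisdiction.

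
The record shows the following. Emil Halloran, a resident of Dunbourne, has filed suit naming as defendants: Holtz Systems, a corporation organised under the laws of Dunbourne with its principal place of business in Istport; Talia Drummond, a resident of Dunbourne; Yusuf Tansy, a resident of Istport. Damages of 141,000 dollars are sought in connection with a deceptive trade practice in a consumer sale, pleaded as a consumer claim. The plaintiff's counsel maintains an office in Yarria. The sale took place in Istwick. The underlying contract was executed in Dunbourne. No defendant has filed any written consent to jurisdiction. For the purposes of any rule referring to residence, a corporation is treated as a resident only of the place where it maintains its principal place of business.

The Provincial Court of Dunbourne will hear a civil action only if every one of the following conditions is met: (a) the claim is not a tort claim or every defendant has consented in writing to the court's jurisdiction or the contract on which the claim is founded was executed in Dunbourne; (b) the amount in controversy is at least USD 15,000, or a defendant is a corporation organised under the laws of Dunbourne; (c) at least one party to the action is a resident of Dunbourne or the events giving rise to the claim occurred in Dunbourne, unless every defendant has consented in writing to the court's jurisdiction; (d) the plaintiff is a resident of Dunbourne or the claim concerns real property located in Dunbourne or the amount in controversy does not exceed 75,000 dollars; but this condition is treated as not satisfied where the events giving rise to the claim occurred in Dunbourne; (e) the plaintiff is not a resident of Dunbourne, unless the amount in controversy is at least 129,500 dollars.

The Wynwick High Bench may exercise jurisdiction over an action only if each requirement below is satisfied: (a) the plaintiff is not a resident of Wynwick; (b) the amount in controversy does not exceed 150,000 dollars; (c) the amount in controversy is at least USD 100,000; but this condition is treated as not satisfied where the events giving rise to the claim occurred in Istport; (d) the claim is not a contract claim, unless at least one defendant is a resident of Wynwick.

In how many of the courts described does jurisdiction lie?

2

The Provincial Court of Dunbourne:
  (a) The claim is a consumer claim, not a tort claim, so one alternative holds. Satisfied.
  (b) The amount in controversy is 141,000 dollars, which meets the 15,000 dollars floor, which satisfies one of the alternatives. Satisfied.
  (c) Emil Halloran resides in Dunbourne — that alternative is enough. Met.
  (d) The plaintiff resides in Dunbourne, which satisfies one of the alternatives. And the carve-out is inapplicable — the operative events occurred in Istwick, not Dunbourne. Condition met.
  (e) The plaintiff resides in Dunbourne. However, the amount in controversy is 141,000 dollars, which meets the USD 129,500 floor, so the 'unless' proviso supplies this condition. Satisfied.
  → The court has jurisdiction.
The Wynwick High Bench:
  (a) The plaintiff resides in Dunbourne, which is not Wynwick. Met.
  (b) The amount in controversy is $141,000, within the $150,000 ceiling. Met.
  (c) The amount in controversy is $141,000, which meets the USD 100,000 floor. The exception is not triggered, since the operative events occurred in Istwick, not Istport. Condition met.
  (d) The claim is a consumer claim, not a contract claim. Met.
  → All conditions met; jurisdiction exists.
Courts with jurisdiction: the Provincial Court of Dunbourne, the Wynwick High Bench — 2 in total.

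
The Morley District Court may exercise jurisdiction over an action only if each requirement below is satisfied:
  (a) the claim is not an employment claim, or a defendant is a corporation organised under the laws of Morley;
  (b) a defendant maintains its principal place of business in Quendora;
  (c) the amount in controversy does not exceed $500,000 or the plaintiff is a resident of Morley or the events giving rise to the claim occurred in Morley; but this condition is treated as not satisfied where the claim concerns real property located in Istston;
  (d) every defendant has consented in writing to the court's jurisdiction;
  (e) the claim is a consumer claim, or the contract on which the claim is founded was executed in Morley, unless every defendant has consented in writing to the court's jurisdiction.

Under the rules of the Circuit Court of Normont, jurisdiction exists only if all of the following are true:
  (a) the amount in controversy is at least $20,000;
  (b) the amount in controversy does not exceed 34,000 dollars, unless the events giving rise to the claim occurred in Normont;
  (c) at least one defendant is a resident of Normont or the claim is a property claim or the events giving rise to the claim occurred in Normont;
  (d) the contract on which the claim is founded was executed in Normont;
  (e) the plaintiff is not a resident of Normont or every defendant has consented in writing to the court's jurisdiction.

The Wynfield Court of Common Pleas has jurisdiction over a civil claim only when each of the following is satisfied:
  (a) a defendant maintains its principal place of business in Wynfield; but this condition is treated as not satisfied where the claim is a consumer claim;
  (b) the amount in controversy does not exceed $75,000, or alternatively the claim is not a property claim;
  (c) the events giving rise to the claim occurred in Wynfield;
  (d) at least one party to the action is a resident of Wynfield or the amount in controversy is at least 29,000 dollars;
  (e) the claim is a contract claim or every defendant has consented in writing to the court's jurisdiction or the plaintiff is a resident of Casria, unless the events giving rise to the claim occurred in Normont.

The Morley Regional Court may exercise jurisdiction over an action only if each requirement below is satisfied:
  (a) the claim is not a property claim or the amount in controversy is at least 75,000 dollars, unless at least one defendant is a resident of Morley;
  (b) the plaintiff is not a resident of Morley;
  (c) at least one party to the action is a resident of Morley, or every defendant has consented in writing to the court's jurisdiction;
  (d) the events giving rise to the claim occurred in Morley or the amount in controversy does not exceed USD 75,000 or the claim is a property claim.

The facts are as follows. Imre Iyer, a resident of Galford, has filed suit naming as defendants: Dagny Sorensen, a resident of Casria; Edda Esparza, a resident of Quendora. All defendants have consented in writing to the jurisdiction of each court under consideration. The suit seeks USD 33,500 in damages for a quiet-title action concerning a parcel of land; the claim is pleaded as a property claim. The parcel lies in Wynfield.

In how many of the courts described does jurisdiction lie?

0

The Morley District Court:
  (a) The claim is a property claim, not an employment claim — that alternative is enough. Satisfied.
  (b) No defendant is a corporation. Condition not met.
  (c) The amount in controversy is USD 33,500, within the USD 500,000 ceiling, so this disjunct is met. And the carve-out is inapplicable — the property lies in Wynfield, not Istston. Condition met.
  (d) Every defendant has filed written consent. Met.
  (e) The claim is a property claim, not a consumer claim; no contract (and hence no place of execution) is alleged — no alternative holds. However, every defendant has filed written consent, so the 'unless' proviso supplies this condition. Satisfied.
  → The court lacks jurisdiction.
The Circuit Court of Normont:
  (a) The amount in controversy is $33,500, which meets the 20,000 dollars floor. Met.
  (b) The amount in controversy is 33,500 dollars, within the USD 34,000 ceiling. Met.
  (c) The claim is a property claim, so one alternative holds. Met.
  (d) No contract (and hence no place of execution) is alleged. Fails.
  (e) The plaintiff resides in Galford, which is not Normont, so this disjunct is met. Condition met.
  → At least one condition fails; no jurisdiction.
The Wynfield Court of Common Pleas:
  (a) No defendant is a corporation. Not satisfied.
  (b) The amount in controversy is 33,500 dollars, within the USD 75,000 ceiling, which satisfies one of the alternatives. Satisfied.
  (c) The operative events occurred in Wynfield. Condition met.
  (d) The amount in controversy is 33,500 dollars, which meets the $29,000 floor, so one alternative holds. Condition met.
  (e) Every defendant has filed written consent, which satisfies one of the alternatives. Met.
  → Not every requirement is met — no jurisdiction.
The Morley Regional Court:
  (a) The claim is a property claim; the amount in controversy is USD 33,500, below the $75,000 floor — no alternative holds. The proviso offers no rescue either, since no defendant resides in Morley (they reside in Casria, Quendora). Fails.
  (b) The plaintiff resides in Galford, which is not Morley. Satisfied.
  (c) Every defendant has filed written consent, which satisfies one of the alternatives. Met.
  (d) The amount in controversy is $33,500, within the 75,000 dollars ceiling, which satisfies one of the alternatives. Condition met.
  → The court lacks jurisdiction.
No court satisfies all of its conditions.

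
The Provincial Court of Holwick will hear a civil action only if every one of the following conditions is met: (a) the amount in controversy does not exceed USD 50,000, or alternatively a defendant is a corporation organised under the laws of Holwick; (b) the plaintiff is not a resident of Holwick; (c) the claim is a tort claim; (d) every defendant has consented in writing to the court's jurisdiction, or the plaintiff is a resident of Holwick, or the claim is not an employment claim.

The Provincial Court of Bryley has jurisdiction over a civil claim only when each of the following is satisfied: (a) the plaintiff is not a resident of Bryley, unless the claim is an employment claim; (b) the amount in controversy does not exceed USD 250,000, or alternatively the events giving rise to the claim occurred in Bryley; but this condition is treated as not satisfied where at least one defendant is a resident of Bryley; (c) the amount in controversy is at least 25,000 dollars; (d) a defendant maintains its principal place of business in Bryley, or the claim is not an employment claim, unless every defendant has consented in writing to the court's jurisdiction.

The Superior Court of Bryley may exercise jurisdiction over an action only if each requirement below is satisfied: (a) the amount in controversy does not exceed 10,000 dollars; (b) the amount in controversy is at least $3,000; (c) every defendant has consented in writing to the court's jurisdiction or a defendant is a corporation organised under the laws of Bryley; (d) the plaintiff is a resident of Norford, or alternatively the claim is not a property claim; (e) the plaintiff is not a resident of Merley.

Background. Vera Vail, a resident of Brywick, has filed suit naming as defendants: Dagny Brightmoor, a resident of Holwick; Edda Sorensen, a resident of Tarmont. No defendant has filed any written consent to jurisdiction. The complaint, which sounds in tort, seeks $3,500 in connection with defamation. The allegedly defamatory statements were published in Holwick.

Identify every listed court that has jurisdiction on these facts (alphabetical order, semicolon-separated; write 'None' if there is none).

The Provincial Court of Holwick:
  (a) The amount in controversy is USD 3,500, within the 50,000 dollars ceiling, which satisfies one of the alternatives. Condition met.
  (b) The plaintiff resides in Brywick, which is not Holwick. Condition met.
  (c) The claim is a tort claim. Satisfied.
  (d) The claim is a tort claim, not an employment claim, so this disjunct is met. Met.
  → Every requirement is satisfied — jurisdiction.
The Provincial Court of Bryley:
  (a) The plaintiff resides in Brywick, which is not Bryley. Satisfied.
  (b) The amount in controversy is 3,500 dollars, within the $250,000 ceiling, so one alternative holds. The carve-out does not apply: no defendant resides in Bryley (they reside in Holwick, Tarmont). Condition met.
  (c) The amount in controversy is USD 3,500, below the 25,000 dollars floor. Condition not met.
  (d) The claim is a tort claim, not an employment claim — that alternative is enough. Met.
  → At least one condition fails; no jurisdiction.
The Superior Court of Bryley:
  (a) The amount in controversy is 3,500 dollars, within the $10,000 ceiling. Condition met.
  (b) The amount in controversy is $3,500, which meets the $3,000 floor. Satisfied.
  (c) No such written consent has been filed; no defendant is a corporation — no alternative holds. Fails.
  (d) The claim is a tort claim, not a property claim, so one alternative holds. Satisfied.
  (e) The plaintiff resides in Brywick, which is not Merley. Met.
  → At least one condition fails; no jurisdiction.

the Provincial Court of Holwick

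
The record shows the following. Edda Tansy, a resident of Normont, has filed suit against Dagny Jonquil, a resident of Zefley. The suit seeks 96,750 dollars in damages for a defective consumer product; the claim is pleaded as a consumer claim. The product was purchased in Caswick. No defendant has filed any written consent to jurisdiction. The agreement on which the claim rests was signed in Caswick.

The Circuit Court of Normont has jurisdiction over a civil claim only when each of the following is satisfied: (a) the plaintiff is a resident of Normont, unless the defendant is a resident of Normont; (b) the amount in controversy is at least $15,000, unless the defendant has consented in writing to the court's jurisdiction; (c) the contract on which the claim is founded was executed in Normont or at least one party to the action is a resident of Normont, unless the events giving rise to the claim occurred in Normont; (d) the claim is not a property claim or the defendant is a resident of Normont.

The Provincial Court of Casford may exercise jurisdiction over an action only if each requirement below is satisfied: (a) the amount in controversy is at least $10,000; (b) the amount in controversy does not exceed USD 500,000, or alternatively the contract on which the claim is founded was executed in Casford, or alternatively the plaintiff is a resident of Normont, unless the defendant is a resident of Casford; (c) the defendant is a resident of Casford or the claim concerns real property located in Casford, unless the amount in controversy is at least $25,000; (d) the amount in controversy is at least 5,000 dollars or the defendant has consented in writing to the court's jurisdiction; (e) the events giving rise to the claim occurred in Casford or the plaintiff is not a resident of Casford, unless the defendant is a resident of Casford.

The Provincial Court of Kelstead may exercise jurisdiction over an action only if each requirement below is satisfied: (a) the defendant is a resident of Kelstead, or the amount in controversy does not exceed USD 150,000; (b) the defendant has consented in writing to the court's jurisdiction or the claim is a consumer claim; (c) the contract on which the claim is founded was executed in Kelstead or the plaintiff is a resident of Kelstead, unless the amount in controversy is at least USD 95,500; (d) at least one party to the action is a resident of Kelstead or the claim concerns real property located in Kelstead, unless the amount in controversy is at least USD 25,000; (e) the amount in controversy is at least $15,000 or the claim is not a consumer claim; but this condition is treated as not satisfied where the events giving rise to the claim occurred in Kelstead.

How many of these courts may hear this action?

3

The Circuit Court of Normont:
  (a) The plaintiff resides in Normont. Condition met.
  (b) The amount in controversy is $96,750, which meets the $15,000 floor. Met.
  (c) Edda Tansy resides in Normont, so this disjunct is met. Condition met.
  (d) The claim is a consumer claim, not a property claim — that alternative is enough. Condition met.
  → Every requirement is satisfied — jurisdiction.
The Provincial Court of Casford:
  (a) The amount in controversy is $96,750, which meets the 10,000 dollars floor. Met.
  (b) The amount in controversy is 96,750 dollars, within the USD 500,000 ceiling — that alternative is enough. Satisfied.
  (c) The defendant resides in Zefley, not Casford; the claim does not concern real property — none of the alternatives is met. However, the amount in controversy is 96,750 dollars, which meets the USD 25,000 floor, so the 'unless' proviso supplies this condition. Satisfied.
  (d) The amount in controversy is $96,750, which meets the 5,000 dollars floor, which satisfies one of the alternatives. Met.
  (e) The plaintiff resides in Normont, which is not Casford, so one alternative holds. Satisfied.
  → Jurisdiction lies.
The Provincial Court of Kelstead:
  (a) The amount in controversy is USD 96,750, within the 150,000 dollars ceiling, so one alternative holds. Met.
  (b) The claim is a consumer claim — that alternative is enough. Met.
  (c) The contract was executed in Caswick, not Kelstead; the plaintiff resides in Normont, not Kelstead — every alternative fails. However, the amount in controversy is 96,750 dollars, which meets the 95,500 dollars floor, so the 'unless' proviso supplies this condition. Met.
  (d) No party resides in Kelstead; the claim does not concern real property — no alternative holds. However, the amount in controversy is USD 96,750, which meets the $25,000 floor, so the 'unless' proviso supplies this condition. Met.
  (e) The amount in controversy is 96,750 dollars, which meets the USD 15,000 floor, so one alternative holds. And the carve-out is inapplicable — the operative events occurred in Caswick, not Kelstead. Satisfied.
  → Jurisdiction lies.
Courts with jurisdiction: the Circuit Court of Normont, the Provincial Court of Casford, the Provincial Court of Kelstead — 3 in total.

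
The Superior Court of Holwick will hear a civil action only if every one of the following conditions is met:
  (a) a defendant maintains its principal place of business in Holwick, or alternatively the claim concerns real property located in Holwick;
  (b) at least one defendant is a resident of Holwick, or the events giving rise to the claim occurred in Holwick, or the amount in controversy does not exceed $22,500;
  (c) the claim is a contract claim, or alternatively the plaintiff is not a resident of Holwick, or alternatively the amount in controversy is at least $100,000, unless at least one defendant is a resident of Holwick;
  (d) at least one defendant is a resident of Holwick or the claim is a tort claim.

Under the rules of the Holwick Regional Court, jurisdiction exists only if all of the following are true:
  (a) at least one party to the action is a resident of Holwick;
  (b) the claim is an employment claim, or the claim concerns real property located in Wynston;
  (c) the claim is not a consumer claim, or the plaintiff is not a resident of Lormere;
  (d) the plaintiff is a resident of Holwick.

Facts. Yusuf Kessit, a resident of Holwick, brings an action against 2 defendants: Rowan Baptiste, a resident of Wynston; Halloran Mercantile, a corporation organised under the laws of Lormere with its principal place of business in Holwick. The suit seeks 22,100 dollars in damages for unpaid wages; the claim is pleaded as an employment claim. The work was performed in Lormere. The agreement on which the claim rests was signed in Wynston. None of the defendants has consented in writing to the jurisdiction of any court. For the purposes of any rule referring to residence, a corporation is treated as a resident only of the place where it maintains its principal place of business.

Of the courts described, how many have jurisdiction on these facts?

The Superior Court of Holwick:
  (a) Halloran Mercantile has its principal place of business in Holwick, so this disjunct is met. Condition met.
  (b) Halloran Mercantile resides in Holwick — that alternative is enough. Satisfied.
  (c) The claim is an employment claim, not a contract claim; the plaintiff resides in Holwick; the amount in controversy is 22,100 dollars, below the $100,000 floor — none of the alternatives is met. But Halloran Mercantile resides in Holwick, and the 'unless' clause therefore excuses the requirement. Satisfied.
  (d) Halloran Mercantile resides in Holwick — that alternative is enough. Satisfied.
  → Every requirement is satisfied — jurisdiction.
The Holwick Regional Court:
  (a) Yusuf Kessit resides in Holwick. Condition met.
  (b) The claim is an employment claim, so this disjunct is met. Met.
  (c) The claim is an employment claim, not a consumer claim, so one alternative holds. Met.
  (d) The plaintiff resides in Holwick. Satisfied.
  → The court has jurisdiction.
Courts with jurisdiction: the Superior Court of Holwick, the Holwick Regional Court — 2 in total.

2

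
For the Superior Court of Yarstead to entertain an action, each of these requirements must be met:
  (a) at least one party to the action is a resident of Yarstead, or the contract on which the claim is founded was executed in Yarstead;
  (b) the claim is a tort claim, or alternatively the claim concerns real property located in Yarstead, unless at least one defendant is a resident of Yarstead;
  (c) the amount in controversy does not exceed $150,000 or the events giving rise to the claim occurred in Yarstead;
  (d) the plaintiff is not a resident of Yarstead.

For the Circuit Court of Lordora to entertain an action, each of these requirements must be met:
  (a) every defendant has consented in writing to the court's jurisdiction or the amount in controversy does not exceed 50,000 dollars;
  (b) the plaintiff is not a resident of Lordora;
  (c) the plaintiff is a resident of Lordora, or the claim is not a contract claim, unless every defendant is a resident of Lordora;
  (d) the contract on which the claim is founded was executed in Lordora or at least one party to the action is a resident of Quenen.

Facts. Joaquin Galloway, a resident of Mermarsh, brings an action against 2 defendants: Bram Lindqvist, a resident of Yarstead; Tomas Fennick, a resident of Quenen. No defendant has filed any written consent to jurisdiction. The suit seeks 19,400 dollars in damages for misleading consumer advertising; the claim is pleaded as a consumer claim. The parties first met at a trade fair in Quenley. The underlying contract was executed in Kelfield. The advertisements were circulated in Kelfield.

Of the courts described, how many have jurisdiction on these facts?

2

The Superior Court of Yarstead:
  (a) Bram Lindqvist resides in Yarstead, so one alternative holds. Condition met.
  (b) The claim is a consumer claim, not a tort claim; the claim does not concern real property — none of the alternatives is met. However, Bram Lindqvist resides in Yarstead, so the 'unless' proviso supplies this condition. Satisfied.
  (c) The amount in controversy is $19,400, within the $150,000 ceiling — that alternative is enough. Condition met.
  (d) The plaintiff resides in Mermarsh, which is not Yarstead. Met.
  → The court has jurisdiction.
The Circuit Court of Lordora:
  (a) The amount in controversy is $19,400, within the 50,000 dollars ceiling, so this disjunct is met. Satisfied.
  (b) The plaintiff resides in Mermarsh, which is not Lordora. Condition met.
  (c) The claim is a consumer claim, not a contract claim, which satisfies one of the alternatives. Met.
  (d) Tomas Fennick resides in Quenen, so one alternative holds. Met.
  → The court has jurisdiction.
Courts with jurisdiction: the Superior Court of Yarstead, the Circuit Court of Lordora — 2 in total.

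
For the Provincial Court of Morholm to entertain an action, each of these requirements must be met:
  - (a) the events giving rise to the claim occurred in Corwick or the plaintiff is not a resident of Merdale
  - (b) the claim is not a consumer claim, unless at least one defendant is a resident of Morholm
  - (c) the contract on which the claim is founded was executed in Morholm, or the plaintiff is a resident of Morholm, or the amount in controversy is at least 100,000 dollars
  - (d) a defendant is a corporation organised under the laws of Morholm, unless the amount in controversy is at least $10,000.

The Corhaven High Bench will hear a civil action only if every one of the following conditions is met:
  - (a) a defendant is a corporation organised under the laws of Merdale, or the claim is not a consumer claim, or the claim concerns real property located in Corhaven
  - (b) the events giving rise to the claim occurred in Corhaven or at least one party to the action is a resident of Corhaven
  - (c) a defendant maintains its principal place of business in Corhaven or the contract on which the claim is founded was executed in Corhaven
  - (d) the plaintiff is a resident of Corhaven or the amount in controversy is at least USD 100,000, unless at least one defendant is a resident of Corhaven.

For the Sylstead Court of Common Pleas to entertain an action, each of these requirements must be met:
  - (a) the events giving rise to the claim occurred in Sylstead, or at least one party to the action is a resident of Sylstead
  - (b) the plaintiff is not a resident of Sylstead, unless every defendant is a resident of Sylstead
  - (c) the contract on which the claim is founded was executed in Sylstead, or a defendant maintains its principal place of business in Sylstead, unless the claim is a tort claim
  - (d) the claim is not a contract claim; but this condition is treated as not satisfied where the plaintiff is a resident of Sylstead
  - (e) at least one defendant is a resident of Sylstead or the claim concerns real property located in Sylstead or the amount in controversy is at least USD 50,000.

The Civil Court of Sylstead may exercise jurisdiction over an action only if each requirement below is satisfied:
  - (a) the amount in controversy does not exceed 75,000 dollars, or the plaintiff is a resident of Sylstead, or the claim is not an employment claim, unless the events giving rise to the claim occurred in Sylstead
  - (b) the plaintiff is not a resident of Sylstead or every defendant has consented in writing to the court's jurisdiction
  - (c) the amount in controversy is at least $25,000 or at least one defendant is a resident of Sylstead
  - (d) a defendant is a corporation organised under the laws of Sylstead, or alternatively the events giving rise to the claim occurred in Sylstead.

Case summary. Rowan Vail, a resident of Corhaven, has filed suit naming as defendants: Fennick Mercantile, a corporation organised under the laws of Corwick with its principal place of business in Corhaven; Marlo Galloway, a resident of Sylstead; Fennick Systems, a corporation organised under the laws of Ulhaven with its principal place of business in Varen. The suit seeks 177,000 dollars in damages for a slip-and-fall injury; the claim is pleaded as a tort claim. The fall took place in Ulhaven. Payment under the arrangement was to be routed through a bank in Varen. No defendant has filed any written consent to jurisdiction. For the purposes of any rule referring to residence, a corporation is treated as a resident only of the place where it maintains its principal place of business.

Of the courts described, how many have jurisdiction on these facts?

3

The Provincial Court of Morholm:
  (a) The plaintiff resides in Corhaven, which is not Merdale, so this disjunct is met. Condition met.
  (b) The claim is a tort claim, not a consumer claim. Met.
  (c) The amount in controversy is $177,000, which meets the 100,000 dollars floor, so this disjunct is met. Condition met.
  (d) The corporate defendant(s) are organised in Corwick, Ulhaven, not Morholm. The proviso rescues it, though: the amount in controversy is $177,000, which meets the USD 10,000 floor. Condition met.
  → The court has jurisdiction.
The Corhaven High Bench:
  (a) The claim is a tort claim, not a consumer claim — that alternative is enough. Satisfied.
  (b) Rowan Vail resides in Corhaven — that alternative is enough. Met.
  (c) Fennick Mercantile has its principal place of business in Corhaven — that alternative is enough. Met.
  (d) The plaintiff resides in Corhaven — that alternative is enough. Satisfied.
  → Jurisdiction lies.
The Sylstead Court of Common Pleas:
  (a) Marlo Galloway resides in Sylstead — that alternative is enough. Satisfied.
  (b) The plaintiff resides in Corhaven, which is not Sylstead. Condition met.
  (c) No contract (and hence no place of execution) is alleged; the corporate defendant(s) have their principal place of business in Corhaven, Varen, not Sylstead — every alternative fails. The proviso rescues it, though: the claim is a tort claim. Satisfied.
  (d) The claim is a tort claim, not a contract claim. And the carve-out is inapplicable — the plaintiff resides in Corhaven, not Sylstead. Condition met.
  (e) Marlo Galloway resides in Sylstead, so one alternative holds. Satisfied.
  → Jurisdiction lies.
The Civil Court of Sylstead:
  (a) The claim is a tort claim, not an employment claim — that alternative is enough. Met.
  (b) The plaintiff resides in Corhaven, which is not Sylstead, which satisfies one of the alternatives. Satisfied.
  (c) The amount in controversy is $177,000, which meets the $25,000 floor — that alternative is enough. Met.
  (d) The corporate defendant(s) are organised in Corwick, Ulhaven, not Sylstead; the operative events occurred in Ulhaven, not Sylstead — none of the alternatives is met. Fails.
  → At least one condition fails; no jurisdiction.
Courts with jurisdiction: the Provincial Court of Morholm, the Corhaven High Bench, the Sylstead Court of Common Pleas — 3 in total.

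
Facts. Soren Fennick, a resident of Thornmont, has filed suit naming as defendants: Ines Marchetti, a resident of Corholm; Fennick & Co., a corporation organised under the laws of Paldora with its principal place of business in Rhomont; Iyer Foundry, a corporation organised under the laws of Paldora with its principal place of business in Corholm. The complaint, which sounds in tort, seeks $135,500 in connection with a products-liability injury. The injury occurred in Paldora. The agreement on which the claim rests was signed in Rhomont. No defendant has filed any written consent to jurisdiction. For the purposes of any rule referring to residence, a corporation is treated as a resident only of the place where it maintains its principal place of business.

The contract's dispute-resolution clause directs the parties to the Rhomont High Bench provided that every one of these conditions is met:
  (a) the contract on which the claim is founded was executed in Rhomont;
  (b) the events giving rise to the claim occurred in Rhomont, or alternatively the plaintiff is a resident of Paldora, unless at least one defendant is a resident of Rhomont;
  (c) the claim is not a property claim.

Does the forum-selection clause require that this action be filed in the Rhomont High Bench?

Yes

The Rhomont High Bench:
  (a) The contract was executed in Rhomont. Met.
  (b) The operative events occurred in Paldora, not Rhomont; the plaintiff resides in Thornmont, not Paldora — none of the alternatives is met. But Fennick & Co. resides in Rhomont, and the 'unless' clause therefore excuses the requirement. Satisfied.
  (c) The claim is a tort claim, not a property claim. Condition met.
  → The clause applies.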